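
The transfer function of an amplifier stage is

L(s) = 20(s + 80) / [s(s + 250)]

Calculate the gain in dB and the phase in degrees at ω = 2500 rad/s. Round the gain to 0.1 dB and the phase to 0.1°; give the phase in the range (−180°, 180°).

At s = jω = j2500:
zero (s+80): 80 + j2500 → |·| = √(80²+2500²) = √6256400 ≈ 2501.3, ∠ = arctan(2500/80) ≈ 88.17°
pole (s+250): 250 + j2500 → |·| = √(250²+2500²) = √6312500 ≈ 2512.5, ∠ = arctan(2500/250) ≈ 84.29°
pole at origin: |s| = 2500, ∠ = 90.00° (in denominator)
|L| = 20 · 2501.3 / 6.2812e+06 ≈ 0.0079644
Gain = 20 log₁₀(0.0079644) ≈ -41.98 dB
∠L = 88.17° − 174.29° = -86.12°

-42.0 dB, -86.1°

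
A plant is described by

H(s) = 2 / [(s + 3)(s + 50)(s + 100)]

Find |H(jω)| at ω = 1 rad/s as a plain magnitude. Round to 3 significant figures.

0.000126

At s = jω = j1:
pole (s+3): 3 + j1 → |·| = √(3²+1²) = √10 ≈ 3.1623, ∠ = arctan(1/3) ≈ 18.43°
pole (s+50): 50 + j1 → |·| = √(50²+1²) = √2501 ≈ 50.01, ∠ = arctan(1/50) ≈ 1.15°
pole (s+100): 100 + j1 → |·| = √(100²+1²) = √10001 ≈ 100, ∠ = arctan(1/100) ≈ 0.57°
|H| = 2 / 15815 ≈ 0.00012646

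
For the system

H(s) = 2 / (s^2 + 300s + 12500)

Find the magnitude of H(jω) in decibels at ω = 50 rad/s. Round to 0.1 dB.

Substitute s = j50:
Numerator: 2 = 2 + j0
Denominator: (j50)^2 + 300(j50) + 12500 = 10000 + j15000
|N| = √(2² + 0²) ≈ 2, ∠N ≈ 0.00°
|D| = √(10000² + 15000²) ≈ 18028, ∠D ≈ 56.31°
|H| = 2 / 18028 ≈ 0.00011094
Gain = 20 log₁₀(0.00011094) ≈ -79.10 dB

-79.1 dB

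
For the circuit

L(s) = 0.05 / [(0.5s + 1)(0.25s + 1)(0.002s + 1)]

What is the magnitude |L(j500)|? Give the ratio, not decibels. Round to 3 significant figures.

At ω = 500 rad/s:
pole (1 + j500·0.5) = 1 + j250 → |·| ≈ 250, ∠ ≈ 89.77°
pole (1 + j500·0.25) = 1 + j125 → |·| ≈ 125, ∠ ≈ 89.54°
pole (1 + j500·0.002) = 1 + j1 → |·| ≈ 1.4142, ∠ ≈ 45.00°
|L| = 0.05 · 1 / (250 · 125 · 1.4142) ≈ 1.1314e-06

1.13e-06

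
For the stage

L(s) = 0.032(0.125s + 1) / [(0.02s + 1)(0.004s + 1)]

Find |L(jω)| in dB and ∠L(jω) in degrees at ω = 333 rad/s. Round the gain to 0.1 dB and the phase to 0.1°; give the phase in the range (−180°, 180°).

-18.5 dB, -45.9°

At ω = 333 rad/s:
zero (1 + j333·0.125) = 1 + j41.625 → |·| ≈ 41.637, ∠ ≈ 88.62°
pole (1 + j333·0.02) = 1 + j6.66 → |·| ≈ 6.7347, ∠ ≈ 81.46°
pole (1 + j333·0.004) = 1 + j1.332 → |·| ≈ 1.6656, ∠ ≈ 53.10°
|L| = 0.032 · 41.637 / (6.7347 · 1.6656) ≈ 0.11878
Gain = 20 log₁₀(0.11878) ≈ -18.51 dB
∠L = (88.62°) − (81.46° + 53.10°) = -45.94°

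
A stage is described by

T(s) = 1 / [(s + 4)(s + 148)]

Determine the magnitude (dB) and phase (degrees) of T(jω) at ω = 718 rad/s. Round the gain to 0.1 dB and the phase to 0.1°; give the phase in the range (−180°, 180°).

-114.4 dB, -168.0°

At s = jω = j718:
pole (s+4): 4 + j718 → |·| = √(4²+718²) = √515540 ≈ 718.01, ∠ = arctan(718/4) ≈ 89.68°
pole (s+148): 148 + j718 → |·| = √(148²+718²) = √537428 ≈ 733.09, ∠ = arctan(718/148) ≈ 78.35°
|T| = 1 / 5.2637e+05 ≈ 1.8998e-06
Gain = 20 log₁₀(1.8998e-06) ≈ -114.43 dB
∠T = 0.00° − 168.03° = -168.03°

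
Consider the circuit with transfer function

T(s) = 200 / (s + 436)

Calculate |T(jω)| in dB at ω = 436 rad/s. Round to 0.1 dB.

-9.8 dB

At s = jω = j436:
pole (s+436): 436 + j436 → |·| = √(436²+436²) = √380192 ≈ 616.6, ∠ = arctan(436/436) ≈ 45.00°
|T| = 200 / 616.6 ≈ 0.32436
Gain = 20 log₁₀(0.32436) ≈ -9.78 dB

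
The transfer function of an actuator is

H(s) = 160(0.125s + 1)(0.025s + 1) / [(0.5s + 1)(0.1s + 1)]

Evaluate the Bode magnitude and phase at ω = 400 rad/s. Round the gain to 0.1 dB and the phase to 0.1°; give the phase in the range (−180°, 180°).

At ω = 400 rad/s:
zero (1 + j400·0.125) = 1 + j50 → |·| ≈ 50.01, ∠ ≈ 88.85°
zero (1 + j400·0.025) = 1 + j10 → |·| ≈ 10.05, ∠ ≈ 84.29°
pole (1 + j400·0.5) = 1 + j200 → |·| ≈ 200, ∠ ≈ 89.71°
pole (1 + j400·0.1) = 1 + j40 → |·| ≈ 40.012, ∠ ≈ 88.57°
|H| = 160 · 50.01 · 10.05 / (200 · 40.012) ≈ 10.049
Gain = 20 log₁₀(10.049) ≈ 20.04 dB
∠H = (88.85° + 84.29°) − (89.71° + 88.57°) = -5.14°

20.0 dB, -5.1°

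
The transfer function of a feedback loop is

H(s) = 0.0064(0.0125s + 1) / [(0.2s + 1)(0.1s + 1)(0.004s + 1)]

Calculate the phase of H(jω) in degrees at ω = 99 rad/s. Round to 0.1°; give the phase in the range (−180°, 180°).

-141.9°

At ω = 99 rad/s:
zero (1 + j99·0.0125) = 1 + j1.2375 → |·| ≈ 1.591, ∠ ≈ 51.06°
pole (1 + j99·0.2) = 1 + j19.8 → |·| ≈ 19.825, ∠ ≈ 87.11°
pole (1 + j99·0.1) = 1 + j9.9 → |·| ≈ 9.9504, ∠ ≈ 84.23°
pole (1 + j99·0.004) = 1 + j0.396 → |·| ≈ 1.0756, ∠ ≈ 21.60°
∠H = (51.06°) − (87.11° + 84.23° + 21.60°) = -141.88°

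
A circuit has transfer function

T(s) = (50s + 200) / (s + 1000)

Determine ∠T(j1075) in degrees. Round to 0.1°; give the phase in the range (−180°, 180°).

Substitute s = j1075:
Numerator: 50(j1075) + 200 = 200 + j53750
Denominator: (j1075) + 1000 = 1000 + j1075
|N| = √(200² + 53750²) ≈ 53750, ∠N ≈ 89.79°
|D| = √(1000² + 1075²) ≈ 1468.2, ∠D ≈ 47.07°
∠T = 89.79° − 47.07° = 42.72°

42.7°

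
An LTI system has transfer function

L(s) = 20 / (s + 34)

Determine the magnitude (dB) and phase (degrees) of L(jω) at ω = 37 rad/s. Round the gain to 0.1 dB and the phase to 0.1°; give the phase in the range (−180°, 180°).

Substitute s = j37:
Numerator: 20 = 20 + j0
Denominator: (j37) + 34 = 34 + j37
|N| = √(20² + 0²) ≈ 20, ∠N ≈ 0.00°
|D| = √(34² + 37²) ≈ 50.249, ∠D ≈ 47.42°
|L| = 20 / 50.249 ≈ 0.39802
Gain = 20 log₁₀(0.39802) ≈ -8.00 dB
∠L = 0.00° − 47.42° = -47.42°

-8.0 dB, -47.4°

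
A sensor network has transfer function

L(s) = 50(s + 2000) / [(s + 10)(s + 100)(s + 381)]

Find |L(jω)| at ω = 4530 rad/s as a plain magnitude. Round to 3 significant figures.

2.65e-06

At s = jω = j4530:
zero (s+2000): 2000 + j4530 → |·| = √(2000²+4530²) = √24520900 ≈ 4951.9, ∠ = arctan(4530/2000) ≈ 66.18°
pole (s+10): 10 + j4530 → |·| = √(10²+4530²) = √20521000 ≈ 4530, ∠ = arctan(4530/10) ≈ 89.87°
pole (s+100): 100 + j4530 → |·| = √(100²+4530²) = √20530900 ≈ 4531.1, ∠ = arctan(4530/100) ≈ 88.74°
pole (s+381): 381 + j4530 → |·| = √(381²+4530²) = √20666061 ≈ 4546, ∠ = arctan(4530/381) ≈ 85.19°
|L| = 50 · 4951.9 / 9.3311e+10 ≈ 2.6534e-06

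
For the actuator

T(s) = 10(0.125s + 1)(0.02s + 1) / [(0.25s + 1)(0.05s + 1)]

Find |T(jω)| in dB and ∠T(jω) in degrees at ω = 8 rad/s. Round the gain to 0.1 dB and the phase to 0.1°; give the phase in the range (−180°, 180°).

15.5 dB, -31.1°

At ω = 8 rad/s:
zero (1 + j8·0.125) = 1 + j1 → |·| ≈ 1.4142, ∠ ≈ 45.00°
zero (1 + j8·0.02) = 1 + j0.16 → |·| ≈ 1.0127, ∠ ≈ 9.09°
pole (1 + j8·0.25) = 1 + j2 → |·| ≈ 2.2361, ∠ ≈ 63.43°
pole (1 + j8·0.05) = 1 + j0.4 → |·| ≈ 1.077, ∠ ≈ 21.80°
|T| = 10 · 1.4142 · 1.0127 / (2.2361 · 1.077) ≈ 5.9468
Gain = 20 log₁₀(5.9468) ≈ 15.49 dB
∠T = (45.00° + 9.09°) − (63.43° + 21.80°) = -31.14°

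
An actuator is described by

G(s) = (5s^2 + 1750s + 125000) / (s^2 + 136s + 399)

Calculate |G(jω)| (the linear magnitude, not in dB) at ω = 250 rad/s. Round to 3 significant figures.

Substitute s = j250:
Numerator: 5(j250)^2 + 1750(j250) + 125000 = -187500 + j437500
Denominator: (j250)^2 + 136(j250) + 399 = -62101 + j34000
|N| = √(187500² + 437500²) ≈ 4.7599e+05, ∠N ≈ 113.20°
|D| = √(62101² + 34000²) ≈ 70799, ∠D ≈ 151.30°
|G| = 4.7599e+05 / 70799 ≈ 6.7231

6.72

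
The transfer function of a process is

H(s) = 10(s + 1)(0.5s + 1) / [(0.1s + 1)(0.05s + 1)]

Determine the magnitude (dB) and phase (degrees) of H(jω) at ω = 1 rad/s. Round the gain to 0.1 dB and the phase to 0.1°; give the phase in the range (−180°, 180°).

23.9 dB, 63.0°

At ω = 1 rad/s:
zero (1 + j1·1) = 1 + j1 → |·| ≈ 1.4142, ∠ ≈ 45.00°
zero (1 + j1·0.5) = 1 + j0.5 → |·| ≈ 1.118, ∠ ≈ 26.57°
pole (1 + j1·0.1) = 1 + j0.1 → |·| ≈ 1.005, ∠ ≈ 5.71°
pole (1 + j1·0.05) = 1 + j0.05 → |·| ≈ 1.0012, ∠ ≈ 2.86°
|H| = 10 · 1.4142 · 1.118 / (1.005 · 1.0012) ≈ 15.713
Gain = 20 log₁₀(15.713) ≈ 23.93 dB
∠H = (45.00° + 26.57°) − (5.71° + 2.86°) = 63.00°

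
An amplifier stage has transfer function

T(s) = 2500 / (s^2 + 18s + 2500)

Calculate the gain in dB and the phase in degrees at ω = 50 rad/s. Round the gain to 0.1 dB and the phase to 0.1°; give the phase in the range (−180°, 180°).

At s = jω = j50:
quadratic: (j50)² + 18·j50 + 2500 = 0 + j900 → |·| ≈ 900, ∠ ≈ 90.00°
|T| = 2500 / 900 ≈ 2.7778
Gain = 20 log₁₀(2.7778) ≈ 8.87 dB
∠T = 0.00° − 90.00° = -90.00°

8.9 dB, -90.0°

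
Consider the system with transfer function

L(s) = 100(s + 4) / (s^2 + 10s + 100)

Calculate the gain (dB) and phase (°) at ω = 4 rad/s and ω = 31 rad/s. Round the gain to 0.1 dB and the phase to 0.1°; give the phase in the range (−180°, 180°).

At s = jω = j4:
zero (s+4): 4 + j4 → |·| = √(4²+4²) = √32 ≈ 5.6569, ∠ = arctan(4/4) ≈ 45.00°
quadratic: (j4)² + 10·j4 + 100 = 84 + j40 → |·| ≈ 93.038, ∠ ≈ 25.46°
|L| = 100 · 5.6569 / 93.038 ≈ 6.0802
Gain = 20 log₁₀(6.0802) ≈ 15.68 dB
∠L = 45.00° − 25.46° = 19.54°

At s = jω = j31:
zero (s+4): 4 + j31 → |·| = √(4²+31²) = √977 ≈ 31.257, ∠ = arctan(31/4) ≈ 82.65°
quadratic: (j31)² + 10·j31 + 100 = -861 + j310 → |·| ≈ 915.11, ∠ ≈ 160.20°
|L| = 100 · 31.257 / 915.11 ≈ 3.4157
Gain = 20 log₁₀(3.4157) ≈ 10.67 dB
∠L = 82.65° − 160.20° = -77.55°

ω = 4: 15.7 dB, 19.5°; ω = 31: 10.7 dB, -77.6°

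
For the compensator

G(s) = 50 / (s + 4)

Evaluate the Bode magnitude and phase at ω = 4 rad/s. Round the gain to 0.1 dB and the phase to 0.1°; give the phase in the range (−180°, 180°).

18.9 dB, -45.0°

Substitute s = j4:
Numerator: 50 = 50 + j0
Denominator: (j4) + 4 = 4 + j4
|N| = √(50² + 0²) ≈ 50, ∠N ≈ 0.00°
|D| = √(4² + 4²) ≈ 5.6569, ∠D ≈ 45.00°
|G| = 50 / 5.6569 ≈ 8.8388
Gain = 20 log₁₀(8.8388) ≈ 18.93 dB
∠G = 0.00° − 45.00° = -45.00°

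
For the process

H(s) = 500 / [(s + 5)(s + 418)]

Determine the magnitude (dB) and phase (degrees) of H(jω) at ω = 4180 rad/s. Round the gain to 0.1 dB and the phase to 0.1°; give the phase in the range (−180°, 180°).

At s = jω = j4180:
pole (s+5): 5 + j4180 → |·| = √(5²+4180²) = √17472425 ≈ 4180, ∠ = arctan(4180/5) ≈ 89.93°
pole (s+418): 418 + j4180 → |·| = √(418²+4180²) = √17647124 ≈ 4200.8, ∠ = arctan(4180/418) ≈ 84.29°
|H| = 500 / 1.7559e+07 ≈ 2.8475e-05
Gain = 20 log₁₀(2.8475e-05) ≈ -90.91 dB
∠H = 0.00° − 174.22° = -174.22°

-90.9 dB, -174.2°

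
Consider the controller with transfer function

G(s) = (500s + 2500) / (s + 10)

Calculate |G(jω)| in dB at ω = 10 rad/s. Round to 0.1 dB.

51.9 dB

Substitute s = j10:
Numerator: 500(j10) + 2500 = 2500 + j5000
Denominator: (j10) + 10 = 10 + j10
|N| = √(2500² + 5000²) ≈ 5590.2, ∠N ≈ 63.43°
|D| = √(10² + 10²) ≈ 14.142, ∠D ≈ 45.00°
|G| = 5590.2 / 14.142 ≈ 395.29
Gain = 20 log₁₀(395.29) ≈ 51.94 dB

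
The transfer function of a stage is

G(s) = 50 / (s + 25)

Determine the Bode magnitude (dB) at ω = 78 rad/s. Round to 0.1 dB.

At s = jω = j78:
pole (s+25): 25 + j78 → |·| = √(25²+78²) = √6709 ≈ 81.908, ∠ = arctan(78/25) ≈ 72.23°
|G| = 50 / 81.908 ≈ 0.61044
Gain = 20 log₁₀(0.61044) ≈ -4.29 dB

-4.3 dB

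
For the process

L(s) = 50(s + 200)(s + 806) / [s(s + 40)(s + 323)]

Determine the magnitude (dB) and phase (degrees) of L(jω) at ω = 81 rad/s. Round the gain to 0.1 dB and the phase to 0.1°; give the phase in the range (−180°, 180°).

At s = jω = j81:
zero (s+200): 200 + j81 → |·| = √(200²+81²) = √46561 ≈ 215.78, ∠ = arctan(81/200) ≈ 22.05°
zero (s+806): 806 + j81 → |·| = √(806²+81²) = √656197 ≈ 810.06, ∠ = arctan(81/806) ≈ 5.74°
pole (s+40): 40 + j81 → |·| = √(40²+81²) = √8161 ≈ 90.338, ∠ = arctan(81/40) ≈ 63.72°
pole (s+323): 323 + j81 → |·| = √(323²+81²) = √110890 ≈ 333, ∠ = arctan(81/323) ≈ 14.08°
pole at origin: |s| = 81, ∠ = 90.00° (in denominator)
|L| = 50 · 1.7479e+05 / 2.4367e+06 ≈ 3.5866
Gain = 20 log₁₀(3.5866) ≈ 11.09 dB
∠L = 27.79° − 167.80° = -140.01°

11.1 dB, -140.0°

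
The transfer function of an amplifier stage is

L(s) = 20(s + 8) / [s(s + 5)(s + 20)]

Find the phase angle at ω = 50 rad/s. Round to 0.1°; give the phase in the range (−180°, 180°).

At s = jω = j50:
zero (s+8): 8 + j50 → |·| = √(8²+50²) = √2564 ≈ 50.636, ∠ = arctan(50/8) ≈ 80.91°
pole (s+5): 5 + j50 → |·| = √(5²+50²) = √2525 ≈ 50.249, ∠ = arctan(50/5) ≈ 84.29°
pole (s+20): 20 + j50 → |·| = √(20²+50²) = √2900 ≈ 53.852, ∠ = arctan(50/20) ≈ 68.20°
pole at origin: |s| = 50, ∠ = 90.00° (in denominator)
∠L = 80.91° − 242.49° = -161.58°

-161.6°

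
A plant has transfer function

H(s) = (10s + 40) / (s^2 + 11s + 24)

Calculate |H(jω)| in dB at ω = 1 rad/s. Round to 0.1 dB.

Substitute s = j1:
Numerator: 10(j1) + 40 = 40 + j10
Denominator: (j1)^2 + 11(j1) + 24 = 23 + j11
|N| = √(40² + 10²) ≈ 41.231, ∠N ≈ 14.04°
|D| = √(23² + 11²) ≈ 25.495, ∠D ≈ 25.56°
|H| = 41.231 / 25.495 ≈ 1.6172
Gain = 20 log₁₀(1.6172) ≈ 4.18 dB

4.2 dB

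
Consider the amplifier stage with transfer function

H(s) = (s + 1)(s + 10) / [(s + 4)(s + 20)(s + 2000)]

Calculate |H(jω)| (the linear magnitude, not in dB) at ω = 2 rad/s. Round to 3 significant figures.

0.000127

At s = jω = j2:
zero (s+1): 1 + j2 → |·| = √(1²+2²) = √5 ≈ 2.2361, ∠ = arctan(2/1) ≈ 63.43°
zero (s+10): 10 + j2 → |·| = √(10²+2²) = √104 ≈ 10.198, ∠ = arctan(2/10) ≈ 11.31°
pole (s+4): 4 + j2 → |·| = √(4²+2²) = √20 ≈ 4.4721, ∠ = arctan(2/4) ≈ 26.57°
pole (s+20): 20 + j2 → |·| = √(20²+2²) = √404 ≈ 20.1, ∠ = arctan(2/20) ≈ 5.71°
pole (s+2000): 2000 + j2 → |·| = √(2000²+2²) = √4000004 ≈ 2000, ∠ = arctan(2/2000) ≈ 0.06°
|H| = 1 · 22.804 / 1.7978e+05 ≈ 0.00012684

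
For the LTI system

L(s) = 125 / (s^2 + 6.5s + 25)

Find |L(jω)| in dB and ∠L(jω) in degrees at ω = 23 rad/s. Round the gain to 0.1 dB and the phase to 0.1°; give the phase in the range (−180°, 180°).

At s = jω = j23:
quadratic: (j23)² + 6.5·j23 + 25 = -504 + j149.5 → |·| ≈ 525.71, ∠ ≈ 163.48°
|L| = 125 / 525.71 ≈ 0.23777
Gain = 20 log₁₀(0.23777) ≈ -12.48 dB
∠L = 0.00° − 163.48° = -163.48°

-12.5 dB, -163.5°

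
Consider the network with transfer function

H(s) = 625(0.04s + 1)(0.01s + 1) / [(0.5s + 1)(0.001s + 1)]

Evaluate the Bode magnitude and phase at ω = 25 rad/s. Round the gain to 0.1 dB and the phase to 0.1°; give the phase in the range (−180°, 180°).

37.2 dB, -27.8°

At ω = 25 rad/s:
zero (1 + j25·0.04) = 1 + j1 → |·| ≈ 1.4142, ∠ ≈ 45.00°
zero (1 + j25·0.01) = 1 + j0.25 → |·| ≈ 1.0308, ∠ ≈ 14.04°
pole (1 + j25·0.5) = 1 + j12.5 → |·| ≈ 12.54, ∠ ≈ 85.43°
pole (1 + j25·0.001) = 1 + j0.025 → |·| ≈ 1.0003, ∠ ≈ 1.43°
|H| = 625 · 1.4142 · 1.0308 / (12.54 · 1.0003) ≈ 72.634
Gain = 20 log₁₀(72.634) ≈ 37.22 dB
∠H = (45.00° + 14.04°) − (85.43° + 1.43°) = -27.82°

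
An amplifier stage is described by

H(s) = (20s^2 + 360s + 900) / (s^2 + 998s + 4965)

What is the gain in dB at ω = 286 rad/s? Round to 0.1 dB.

14.9 dB

Substitute s = j286:
Numerator: 20(j286)^2 + 360(j286) + 900 = -1635020 + j102960
Denominator: (j286)^2 + 998(j286) + 4965 = -76831 + j285428
|N| = √(1635020² + 102960²) ≈ 1.6383e+06, ∠N ≈ 176.40°
|D| = √(76831² + 285428²) ≈ 2.9559e+05, ∠D ≈ 105.07°
|H| = 1.6383e+06 / 2.9559e+05 ≈ 5.5425
Gain = 20 log₁₀(5.5425) ≈ 14.87 dB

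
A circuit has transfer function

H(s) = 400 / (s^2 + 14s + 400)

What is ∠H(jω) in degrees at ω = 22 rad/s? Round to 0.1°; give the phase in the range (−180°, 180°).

At s = jω = j22:
quadratic: (j22)² + 14·j22 + 400 = -84 + j308 → |·| ≈ 319.25, ∠ ≈ 105.26°
∠H = 0.00° − 105.26° = -105.26°

-105.3°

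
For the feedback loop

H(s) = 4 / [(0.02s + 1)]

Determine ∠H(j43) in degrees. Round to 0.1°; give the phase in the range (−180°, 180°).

At ω = 43 rad/s:
pole (1 + j43·0.02) = 1 + j0.86 → |·| ≈ 1.3189, ∠ ≈ 40.70°
∠H = (0°) − (40.70°) = -40.70°

-40.7°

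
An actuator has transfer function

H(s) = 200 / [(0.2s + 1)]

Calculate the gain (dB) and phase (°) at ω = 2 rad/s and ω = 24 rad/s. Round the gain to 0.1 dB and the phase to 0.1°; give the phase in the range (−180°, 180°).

At ω = 2 rad/s:
pole (1 + j2·0.2) = 1 + j0.4 → |·| ≈ 1.077, ∠ ≈ 21.80°
|H| = 200 · 1 / (1.077) ≈ 185.7
Gain = 20 log₁₀(185.7) ≈ 45.38 dB
∠H = (0°) − (21.80°) = -21.80°

At ω = 24 rad/s:
pole (1 + j24·0.2) = 1 + j4.8 → |·| ≈ 4.9031, ∠ ≈ 78.23°
|H| = 200 · 1 / (4.9031) ≈ 40.791
Gain = 20 log₁₀(40.791) ≈ 32.21 dB
∠H = (0°) − (78.23°) = -78.23°

ω = 2: 45.4 dB, -21.8°; ω = 24: 32.2 dB, -78.2°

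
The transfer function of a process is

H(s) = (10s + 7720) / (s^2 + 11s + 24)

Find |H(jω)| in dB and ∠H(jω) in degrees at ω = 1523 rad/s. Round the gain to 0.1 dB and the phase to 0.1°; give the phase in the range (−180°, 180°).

Substitute s = j1523:
Numerator: 10(j1523) + 7720 = 7720 + j15230
Denominator: (j1523)^2 + 11(j1523) + 24 = -2319505 + j16753
|N| = √(7720² + 15230²) ≈ 17075, ∠N ≈ 63.12°
|D| = √(2319505² + 16753²) ≈ 2.3196e+06, ∠D ≈ 179.59°
|H| = 17075 / 2.3196e+06 ≈ 0.0073612
Gain = 20 log₁₀(0.0073612) ≈ -42.66 dB
∠H = 63.12° − 179.59° = -116.47°

-42.7 dB, -116.5°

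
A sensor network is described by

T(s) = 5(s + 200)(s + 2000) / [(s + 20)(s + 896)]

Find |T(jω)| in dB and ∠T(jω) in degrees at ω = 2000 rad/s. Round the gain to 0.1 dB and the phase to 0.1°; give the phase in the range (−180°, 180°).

16.2 dB, -26.0°

At s = jω = j2000:
zero (s+200): 200 + j2000 → |·| = √(200²+2000²) = √4040000 ≈ 2010, ∠ = arctan(2000/200) ≈ 84.29°
zero (s+2000): 2000 + j2000 → |·| = √(2000²+2000²) = √8000000 ≈ 2828.4, ∠ = arctan(2000/2000) ≈ 45.00°
pole (s+20): 20 + j2000 → |·| = √(20²+2000²) = √4000400 ≈ 2000.1, ∠ = arctan(2000/20) ≈ 89.43°
pole (s+896): 896 + j2000 → |·| = √(896²+2000²) = √4802816 ≈ 2191.5, ∠ = arctan(2000/896) ≈ 65.87°
|T| = 5 · 5.6851e+06 / 4.3832e+06 ≈ 6.4851
Gain = 20 log₁₀(6.4851) ≈ 16.24 dB
∠T = 129.29° − 155.30° = -26.01°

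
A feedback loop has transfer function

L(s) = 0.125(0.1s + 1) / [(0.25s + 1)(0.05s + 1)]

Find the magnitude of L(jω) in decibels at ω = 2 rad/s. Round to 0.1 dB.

-18.9 dB

At ω = 2 rad/s:
zero (1 + j2·0.1) = 1 + j0.2 → |·| ≈ 1.0198, ∠ ≈ 11.31°
pole (1 + j2·0.25) = 1 + j0.5 → |·| ≈ 1.118, ∠ ≈ 26.57°
pole (1 + j2·0.05) = 1 + j0.1 → |·| ≈ 1.005, ∠ ≈ 5.71°
|L| = 0.125 · 1.0198 / (1.118 · 1.005) ≈ 0.11345
Gain = 20 log₁₀(0.11345) ≈ -18.90 dB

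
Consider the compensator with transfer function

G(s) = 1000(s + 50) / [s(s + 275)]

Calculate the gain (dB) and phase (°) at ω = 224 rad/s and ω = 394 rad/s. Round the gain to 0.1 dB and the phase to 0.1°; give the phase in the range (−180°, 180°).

At s = jω = j224:
zero (s+50): 50 + j224 → |·| = √(50²+224²) = √52676 ≈ 229.51, ∠ = arctan(224/50) ≈ 77.42°
pole (s+275): 275 + j224 → |·| = √(275²+224²) = √125801 ≈ 354.68, ∠ = arctan(224/275) ≈ 39.16°
pole at origin: |s| = 224, ∠ = 90.00° (in denominator)
|G| = 1000 · 229.51 / 79448 ≈ 2.8888
Gain = 20 log₁₀(2.8888) ≈ 9.21 dB
∠G = 77.42° − 129.16° = -51.74°

At s = jω = j394:
zero (s+50): 50 + j394 → |·| = √(50²+394²) = √157736 ≈ 397.16, ∠ = arctan(394/50) ≈ 82.77°
pole (s+275): 275 + j394 → |·| = √(275²+394²) = √230861 ≈ 480.48, ∠ = arctan(394/275) ≈ 55.09°
pole at origin: |s| = 394, ∠ = 90.00° (in denominator)
|G| = 1000 · 397.16 / 1.8931e+05 ≈ 2.0979
Gain = 20 log₁₀(2.0979) ≈ 6.44 dB
∠G = 82.77° − 145.09° = -62.32°

ω = 224: 9.2 dB, -51.7°; ω = 394: 6.4 dB, -62.3°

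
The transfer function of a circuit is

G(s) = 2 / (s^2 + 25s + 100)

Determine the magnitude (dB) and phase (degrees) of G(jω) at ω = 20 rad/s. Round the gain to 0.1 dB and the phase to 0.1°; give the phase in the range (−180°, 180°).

Substitute s = j20:
Numerator: 2 = 2 + j0
Denominator: (j20)^2 + 25(j20) + 100 = -300 + j500
|N| = √(2² + 0²) ≈ 2, ∠N ≈ 0.00°
|D| = √(300² + 500²) ≈ 583.1, ∠D ≈ 120.96°
|G| = 2 / 583.1 ≈ 0.0034299
Gain = 20 log₁₀(0.0034299) ≈ -49.29 dB
∠G = 0.00° − 120.96° = -120.96°

-49.3 dB, -121.0°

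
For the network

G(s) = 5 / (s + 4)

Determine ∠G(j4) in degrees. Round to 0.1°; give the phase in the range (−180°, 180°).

At s = jω = j4:
pole (s+4): 4 + j4 → |·| = √(4²+4²) = √32 ≈ 5.6569, ∠ = arctan(4/4) ≈ 45.00°
∠G = 0.00° − 45.00° = -45.00°

-45.0°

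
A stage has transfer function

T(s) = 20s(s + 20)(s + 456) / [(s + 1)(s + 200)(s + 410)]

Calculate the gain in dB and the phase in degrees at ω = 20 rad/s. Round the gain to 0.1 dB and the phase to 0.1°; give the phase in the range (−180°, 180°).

At s = jω = j20:
zero (s+20): 20 + j20 → |·| = √(20²+20²) = √800 ≈ 28.284, ∠ = arctan(20/20) ≈ 45.00°
zero (s+456): 456 + j20 → |·| = √(456²+20²) = √208336 ≈ 456.44, ∠ = arctan(20/456) ≈ 2.51°
zero at origin: s = j20 → |·| = 20, ∠ = 90.00°
pole (s+1): 1 + j20 → |·| = √(1²+20²) = √401 ≈ 20.025, ∠ = arctan(20/1) ≈ 87.14°
pole (s+200): 200 + j20 → |·| = √(200²+20²) = √40400 ≈ 201, ∠ = arctan(20/200) ≈ 5.71°
pole (s+410): 410 + j20 → |·| = √(410²+20²) = √168500 ≈ 410.49, ∠ = arctan(20/410) ≈ 2.79°
|T| = 20 · 2.582e+05 / 1.6522e+06 ≈ 3.1255
Gain = 20 log₁₀(3.1255) ≈ 9.90 dB
∠T = 137.51° − 95.64° = 41.87°

9.9 dB, 41.9°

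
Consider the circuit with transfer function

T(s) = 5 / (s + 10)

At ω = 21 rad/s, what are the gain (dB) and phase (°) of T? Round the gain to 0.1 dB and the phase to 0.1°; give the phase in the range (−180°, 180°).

Substitute s = j21:
Numerator: 5 = 5 + j0
Denominator: (j21) + 10 = 10 + j21
|N| = √(5² + 0²) ≈ 5, ∠N ≈ 0.00°
|D| = √(10² + 21²) ≈ 23.259, ∠D ≈ 64.54°
|T| = 5 / 23.259 ≈ 0.21497
Gain = 20 log₁₀(0.21497) ≈ -13.35 dB
∠T = 0.00° − 64.54° = -64.54°

-13.4 dB, -64.5°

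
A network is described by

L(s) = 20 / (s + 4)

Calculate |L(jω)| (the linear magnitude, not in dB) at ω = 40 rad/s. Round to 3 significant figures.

Substitute s = j40:
Numerator: 20 = 20 + j0
Denominator: (j40) + 4 = 4 + j40
|N| = √(20² + 0²) ≈ 20, ∠N ≈ 0.00°
|D| = √(4² + 40²) ≈ 40.2, ∠D ≈ 84.29°
|L| = 20 / 40.2 ≈ 0.49751

0.498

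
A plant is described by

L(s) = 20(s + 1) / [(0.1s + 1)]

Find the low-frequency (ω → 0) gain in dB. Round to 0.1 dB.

L(0) = 20 · 1 / 1 = 20
20 log₁₀(20) ≈ 26.02 dB

26.0 dB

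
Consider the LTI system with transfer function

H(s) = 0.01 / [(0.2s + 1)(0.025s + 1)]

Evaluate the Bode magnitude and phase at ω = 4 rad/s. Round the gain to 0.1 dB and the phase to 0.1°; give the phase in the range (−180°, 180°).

-42.2 dB, -44.4°

At ω = 4 rad/s:
pole (1 + j4·0.2) = 1 + j0.8 → |·| ≈ 1.2806, ∠ ≈ 38.66°
pole (1 + j4·0.025) = 1 + j0.1 → |·| ≈ 1.005, ∠ ≈ 5.71°
|H| = 0.01 · 1 / (1.2806 · 1.005) ≈ 0.00777
Gain = 20 log₁₀(0.00777) ≈ -42.19 dB
∠H = (0°) − (38.66° + 5.71°) = -44.37°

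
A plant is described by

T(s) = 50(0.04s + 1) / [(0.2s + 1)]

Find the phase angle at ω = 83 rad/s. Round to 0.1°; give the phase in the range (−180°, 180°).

-13.3°

At ω = 83 rad/s:
zero (1 + j83·0.04) = 1 + j3.32 → |·| ≈ 3.4673, ∠ ≈ 73.24°
pole (1 + j83·0.2) = 1 + j16.6 → |·| ≈ 16.63, ∠ ≈ 86.55°
∠T = (73.24°) − (86.55°) = -13.31°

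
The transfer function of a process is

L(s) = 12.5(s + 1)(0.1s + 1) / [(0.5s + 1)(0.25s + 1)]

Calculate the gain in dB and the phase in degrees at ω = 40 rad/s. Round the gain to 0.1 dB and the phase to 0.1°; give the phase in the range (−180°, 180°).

20.2 dB, -6.9°

At ω = 40 rad/s:
zero (1 + j40·1) = 1 + j40 → |·| ≈ 40.012, ∠ ≈ 88.57°
zero (1 + j40·0.1) = 1 + j4 → |·| ≈ 4.1231, ∠ ≈ 75.96°
pole (1 + j40·0.5) = 1 + j20 → |·| ≈ 20.025, ∠ ≈ 87.14°
pole (1 + j40·0.25) = 1 + j10 → |·| ≈ 10.05, ∠ ≈ 84.29°
|L| = 12.5 · 40.012 · 4.1231 / (20.025 · 10.05) ≈ 10.247
Gain = 20 log₁₀(10.247) ≈ 20.21 dB
∠L = (88.57° + 75.96°) − (87.14° + 84.29°) = -6.90°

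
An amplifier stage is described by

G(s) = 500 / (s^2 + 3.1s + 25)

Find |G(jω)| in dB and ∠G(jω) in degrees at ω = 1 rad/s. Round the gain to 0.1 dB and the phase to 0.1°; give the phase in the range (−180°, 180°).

26.3 dB, -7.4°

At s = jω = j1:
quadratic: (j1)² + 3.1·j1 + 25 = 24 + j3.1 → |·| ≈ 24.199, ∠ ≈ 7.36°
|G| = 500 / 24.199 ≈ 20.662
Gain = 20 log₁₀(20.662) ≈ 26.30 dB
∠G = 0.00° − 7.36° = -7.36°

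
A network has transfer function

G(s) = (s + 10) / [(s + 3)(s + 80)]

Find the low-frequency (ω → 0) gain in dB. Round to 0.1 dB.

G(0) = 1·10 / (3·80) ≈ 0.041667
20 log₁₀(0.041667) ≈ -27.60 dB

-27.6 dB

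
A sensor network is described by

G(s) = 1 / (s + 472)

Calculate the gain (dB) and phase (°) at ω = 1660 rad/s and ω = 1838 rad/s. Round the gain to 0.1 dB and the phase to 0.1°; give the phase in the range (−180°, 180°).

ω = 1660: -64.7 dB, -74.1°; ω = 1838: -65.6 dB, -75.6°

At s = jω = j1660:
pole (s+472): 472 + j1660 → |·| = √(472²+1660²) = √2978384 ≈ 1725.8, ∠ = arctan(1660/472) ≈ 74.13°
|G| = 1 / 1725.8 ≈ 0.00057944
Gain = 20 log₁₀(0.00057944) ≈ -64.74 dB
∠G = 0.00° − 74.13° = -74.13°

At s = jω = j1838:
pole (s+472): 472 + j1838 → |·| = √(472²+1838²) = √3601028 ≈ 1897.6, ∠ = arctan(1838/472) ≈ 75.60°
|G| = 1 / 1897.6 ≈ 0.00052698
Gain = 20 log₁₀(0.00052698) ≈ -65.56 dB
∠G = 0.00° − 75.60° = -75.60°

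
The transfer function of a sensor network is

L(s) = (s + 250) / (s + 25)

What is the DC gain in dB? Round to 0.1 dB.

L(0) = 250 / 25 = 10
20 log₁₀(10) ≈ 20.00 dB

20.0 dB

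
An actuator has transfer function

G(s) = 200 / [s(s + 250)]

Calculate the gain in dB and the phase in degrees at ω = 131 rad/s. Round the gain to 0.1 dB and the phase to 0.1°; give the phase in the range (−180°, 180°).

-45.3 dB, -117.7°

At s = jω = j131:
pole (s+250): 250 + j131 → |·| = √(250²+131²) = √79661 ≈ 282.24, ∠ = arctan(131/250) ≈ 27.65°
pole at origin: |s| = 131, ∠ = 90.00° (in denominator)
|G| = 200 / 36973 ≈ 0.0054094
Gain = 20 log₁₀(0.0054094) ≈ -45.34 dB
∠G = 0.00° − 117.65° = -117.65°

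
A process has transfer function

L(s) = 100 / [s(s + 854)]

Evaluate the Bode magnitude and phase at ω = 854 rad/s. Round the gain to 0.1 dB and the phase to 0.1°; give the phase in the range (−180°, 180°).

-80.3 dB, -135.0°

At s = jω = j854:
pole (s+854): 854 + j854 → |·| = √(854²+854²) = √1458632 ≈ 1207.7, ∠ = arctan(854/854) ≈ 45.00°
pole at origin: |s| = 854, ∠ = 90.00° (in denominator)
|L| = 100 / 1.0314e+06 ≈ 9.6956e-05
Gain = 20 log₁₀(9.6956e-05) ≈ -80.27 dB
∠L = 0.00° − 135.00° = -135.00°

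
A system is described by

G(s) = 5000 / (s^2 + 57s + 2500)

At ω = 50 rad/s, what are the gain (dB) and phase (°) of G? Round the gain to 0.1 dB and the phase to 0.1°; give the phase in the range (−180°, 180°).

At s = jω = j50:
quadratic: (j50)² + 57·j50 + 2500 = 0 + j2850 → |·| ≈ 2850, ∠ ≈ 90.00°
|G| = 5000 / 2850 ≈ 1.7544
Gain = 20 log₁₀(1.7544) ≈ 4.88 dB
∠G = 0.00° − 90.00° = -90.00°

4.9 dB, -90.0°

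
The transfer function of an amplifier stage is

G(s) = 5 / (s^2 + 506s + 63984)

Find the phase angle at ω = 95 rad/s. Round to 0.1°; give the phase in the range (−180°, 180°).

Substitute s = j95:
Numerator: 5 = 5 + j0
Denominator: (j95)^2 + 506(j95) + 63984 = 54959 + j48070
|N| = √(5² + 0²) ≈ 5, ∠N ≈ 0.00°
|D| = √(54959² + 48070²) ≈ 73015, ∠D ≈ 41.17°
∠G = 0.00° − 41.17° = -41.17°

-41.2°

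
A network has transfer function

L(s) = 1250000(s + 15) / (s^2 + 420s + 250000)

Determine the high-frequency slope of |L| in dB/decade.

Each pole contributes −20 dB/decade at high frequency; each zero contributes +20 dB/decade.
Net: 1 zero(s) − 2 pole(s) → -20 dB/decade.

-20 dB/decade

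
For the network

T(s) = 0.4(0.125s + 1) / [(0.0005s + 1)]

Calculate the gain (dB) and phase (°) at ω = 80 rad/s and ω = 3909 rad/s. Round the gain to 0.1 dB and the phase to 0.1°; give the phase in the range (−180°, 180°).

At ω = 80 rad/s:
zero (1 + j80·0.125) = 1 + j10 → |·| ≈ 10.05, ∠ ≈ 84.29°
pole (1 + j80·0.0005) = 1 + j0.04 → |·| ≈ 1.0008, ∠ ≈ 2.29°
|T| = 0.4 · 10.05 / (1.0008) ≈ 4.0168
Gain = 20 log₁₀(4.0168) ≈ 12.08 dB
∠T = (84.29°) − (2.29°) = 82.00°

At ω = 3909 rad/s:
zero (1 + j3909·0.125) = 1 + j488.625 → |·| ≈ 488.63, ∠ ≈ 89.88°
pole (1 + j3909·0.0005) = 1 + j1.9545 → |·| ≈ 2.1955, ∠ ≈ 62.90°
|T| = 0.4 · 488.63 / (2.1955) ≈ 89.024
Gain = 20 log₁₀(89.024) ≈ 38.99 dB
∠T = (89.88°) − (62.90°) = 26.98°

ω = 80: 12.1 dB, 82.0°; ω = 3909: 39.0 dB, 27.0°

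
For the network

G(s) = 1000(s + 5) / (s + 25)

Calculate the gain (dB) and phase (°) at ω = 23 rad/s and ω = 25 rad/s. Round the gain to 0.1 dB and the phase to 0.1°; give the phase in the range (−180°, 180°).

At s = jω = j23:
zero (s+5): 5 + j23 → |·| = √(5²+23²) = √554 ≈ 23.537, ∠ = arctan(23/5) ≈ 77.74°
pole (s+25): 25 + j23 → |·| = √(25²+23²) = √1154 ≈ 33.971, ∠ = arctan(23/25) ≈ 42.61°
|G| = 1000 · 23.537 / 33.971 ≈ 692.86
Gain = 20 log₁₀(692.86) ≈ 56.81 dB
∠G = 77.74° − 42.61° = 35.13°

At s = jω = j25:
zero (s+5): 5 + j25 → |·| = √(5²+25²) = √650 ≈ 25.495, ∠ = arctan(25/5) ≈ 78.69°
pole (s+25): 25 + j25 → |·| = √(25²+25²) = √1250 ≈ 35.355, ∠ = arctan(25/25) ≈ 45.00°
|G| = 1000 · 25.495 / 35.355 ≈ 721.11
Gain = 20 log₁₀(721.11) ≈ 57.16 dB
∠G = 78.69° − 45.00° = 33.69°

ω = 23: 56.8 dB, 35.1°; ω = 25: 57.2 dB, 33.7°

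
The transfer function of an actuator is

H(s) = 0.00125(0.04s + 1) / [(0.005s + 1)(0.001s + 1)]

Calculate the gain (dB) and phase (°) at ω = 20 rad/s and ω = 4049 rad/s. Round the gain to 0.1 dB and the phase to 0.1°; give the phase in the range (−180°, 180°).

ω = 20: -56.0 dB, 31.8°; ω = 4049: -52.4 dB, -73.7°

At ω = 20 rad/s:
zero (1 + j20·0.04) = 1 + j0.8 → |·| ≈ 1.2806, ∠ ≈ 38.66°
pole (1 + j20·0.005) = 1 + j0.1 → |·| ≈ 1.005, ∠ ≈ 5.71°
pole (1 + j20·0.001) = 1 + j0.02 → |·| ≈ 1.0002, ∠ ≈ 1.15°
|H| = 0.00125 · 1.2806 / (1.005 · 1.0002) ≈ 0.0015925
Gain = 20 log₁₀(0.0015925) ≈ -55.96 dB
∠H = (38.66°) − (5.71° + 1.15°) = 31.80°

At ω = 4049 rad/s:
zero (1 + j4049·0.04) = 1 + j161.96 → |·| ≈ 161.96, ∠ ≈ 89.65°
pole (1 + j4049·0.005) = 1 + j20.245 → |·| ≈ 20.27, ∠ ≈ 87.17°
pole (1 + j4049·0.001) = 1 + j4.049 → |·| ≈ 4.1707, ∠ ≈ 76.13°
|H| = 0.00125 · 161.96 / (20.27 · 4.1707) ≈ 0.0023947
Gain = 20 log₁₀(0.0023947) ≈ -52.41 dB
∠H = (89.65°) − (87.17° + 76.13°) = -73.65°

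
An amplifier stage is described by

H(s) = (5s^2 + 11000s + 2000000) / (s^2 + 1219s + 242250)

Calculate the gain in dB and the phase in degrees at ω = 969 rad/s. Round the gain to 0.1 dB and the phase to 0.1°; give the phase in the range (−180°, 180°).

18.1 dB, -16.3°

Substitute s = j969:
Numerator: 5(j969)^2 + 11000(j969) + 2000000 = -2694805 + j10659000
Denominator: (j969)^2 + 1219(j969) + 242250 = -696711 + j1181211
|N| = √(2694805² + 10659000²) ≈ 1.0994e+07, ∠N ≈ 104.19°
|D| = √(696711² + 1181211²) ≈ 1.3714e+06, ∠D ≈ 120.53°
|H| = 1.0994e+07 / 1.3714e+06 ≈ 8.0166
Gain = 20 log₁₀(8.0166) ≈ 18.08 dB
∠H = 104.19° − 120.53° = -16.34°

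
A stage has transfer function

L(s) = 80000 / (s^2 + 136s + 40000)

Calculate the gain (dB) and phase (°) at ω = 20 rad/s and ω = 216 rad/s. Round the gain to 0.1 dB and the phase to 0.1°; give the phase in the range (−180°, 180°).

ω = 20: 6.1 dB, -3.9°; ω = 216: 8.5 dB, -102.8°

At s = jω = j20:
quadratic: (j20)² + 136·j20 + 40000 = 39600 + j2720 → |·| ≈ 39693, ∠ ≈ 3.93°
|L| = 80000 / 39693 ≈ 2.0155
Gain = 20 log₁₀(2.0155) ≈ 6.09 dB
∠L = 0.00° − 3.93° = -3.93°

At s = jω = j216:
quadratic: (j216)² + 136·j216 + 40000 = -6656 + j29376 → |·| ≈ 30121, ∠ ≈ 102.77°
|L| = 80000 / 30121 ≈ 2.656
Gain = 20 log₁₀(2.656) ≈ 8.48 dB
∠L = 0.00° − 102.77° = -102.77°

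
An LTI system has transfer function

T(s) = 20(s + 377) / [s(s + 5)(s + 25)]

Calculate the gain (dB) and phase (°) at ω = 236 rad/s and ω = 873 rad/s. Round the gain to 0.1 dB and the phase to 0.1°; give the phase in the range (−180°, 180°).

ω = 236: -63.4 dB, 129.3°; ω = 873: -90.9 dB, 158.6°

At s = jω = j236:
zero (s+377): 377 + j236 → |·| = √(377²+236²) = √197825 ≈ 444.78, ∠ = arctan(236/377) ≈ 32.05°
pole (s+5): 5 + j236 → |·| = √(5²+236²) = √55721 ≈ 236.05, ∠ = arctan(236/5) ≈ 88.79°
pole (s+25): 25 + j236 → |·| = √(25²+236²) = √56321 ≈ 237.32, ∠ = arctan(236/25) ≈ 83.95°
pole at origin: |s| = 236, ∠ = 90.00° (in denominator)
|T| = 20 · 444.78 / 1.3221e+07 ≈ 0.00067284
Gain = 20 log₁₀(0.00067284) ≈ -63.44 dB
∠T = 32.05° − 262.74° = -230.69° ≡ 129.31° (principal value)

At s = jω = j873:
zero (s+377): 377 + j873 → |·| = √(377²+873²) = √904258 ≈ 950.92, ∠ = arctan(873/377) ≈ 66.64°
pole (s+5): 5 + j873 → |·| = √(5²+873²) = √762154 ≈ 873.01, ∠ = arctan(873/5) ≈ 89.67°
pole (s+25): 25 + j873 → |·| = √(25²+873²) = √762754 ≈ 873.36, ∠ = arctan(873/25) ≈ 88.36°
pole at origin: |s| = 873, ∠ = 90.00° (in denominator)
|T| = 20 · 950.92 / 6.6562e+08 ≈ 2.8572e-05
Gain = 20 log₁₀(2.8572e-05) ≈ -90.88 dB
∠T = 66.64° − 268.03° = -201.39° ≡ 158.61° (principal value)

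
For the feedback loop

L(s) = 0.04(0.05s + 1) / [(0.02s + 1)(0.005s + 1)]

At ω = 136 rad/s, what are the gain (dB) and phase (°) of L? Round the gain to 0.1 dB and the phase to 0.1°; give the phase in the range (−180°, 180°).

-22.1 dB, -22.4°

At ω = 136 rad/s:
zero (1 + j136·0.05) = 1 + j6.8 → |·| ≈ 6.8731, ∠ ≈ 81.63°
pole (1 + j136·0.02) = 1 + j2.72 → |·| ≈ 2.898, ∠ ≈ 69.81°
pole (1 + j136·0.005) = 1 + j0.68 → |·| ≈ 1.2093, ∠ ≈ 34.22°
|L| = 0.04 · 6.8731 / (2.898 · 1.2093) ≈ 0.078448
Gain = 20 log₁₀(0.078448) ≈ -22.11 dB
∠L = (81.63°) − (69.81° + 34.22°) = -22.40°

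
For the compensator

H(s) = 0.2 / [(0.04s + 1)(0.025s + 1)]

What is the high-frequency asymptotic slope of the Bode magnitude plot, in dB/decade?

Each pole contributes −20 dB/decade at high frequency; each zero contributes +20 dB/decade.
Net: 0 zero(s) − 2 pole(s) → -40 dB/decade.

-40 dB/decade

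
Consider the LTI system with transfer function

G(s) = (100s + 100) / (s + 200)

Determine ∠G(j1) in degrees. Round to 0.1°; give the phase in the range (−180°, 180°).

Substitute s = j1:
Numerator: 100(j1) + 100 = 100 + j100
Denominator: (j1) + 200 = 200 + j1
|N| = √(100² + 100²) ≈ 141.42, ∠N ≈ 45.00°
|D| = √(200² + 1²) ≈ 200, ∠D ≈ 0.29°
∠G = 45.00° − 0.29° = 44.71°

44.7°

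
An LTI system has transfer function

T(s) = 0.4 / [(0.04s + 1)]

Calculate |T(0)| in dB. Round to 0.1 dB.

-8.0 dB

T(0) = 0.4 · 1 / 1 = 0.4
20 log₁₀(0.4) ≈ -7.96 dB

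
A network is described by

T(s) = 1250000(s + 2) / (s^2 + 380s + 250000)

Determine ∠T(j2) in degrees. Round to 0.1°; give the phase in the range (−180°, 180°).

44.8°

At s = jω = j2:
zero (s+2): 2 + j2 → |·| = √(2²+2²) = √8 ≈ 2.8284, ∠ = arctan(2/2) ≈ 45.00°
quadratic: (j2)² + 380·j2 + 250000 = 249996 + j760 → |·| ≈ 2.5e+05, ∠ ≈ 0.17°
∠T = 45.00° − 0.17° = 44.83°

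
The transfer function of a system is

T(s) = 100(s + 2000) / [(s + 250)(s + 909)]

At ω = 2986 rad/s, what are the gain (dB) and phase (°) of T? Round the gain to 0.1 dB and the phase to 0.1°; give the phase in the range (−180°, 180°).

-28.3 dB, -102.1°

At s = jω = j2986:
zero (s+2000): 2000 + j2986 → |·| = √(2000²+2986²) = √12916196 ≈ 3593.9, ∠ = arctan(2986/2000) ≈ 56.19°
pole (s+250): 250 + j2986 → |·| = √(250²+2986²) = √8978696 ≈ 2996.4, ∠ = arctan(2986/250) ≈ 85.21°
pole (s+909): 909 + j2986 → |·| = √(909²+2986²) = √9742477 ≈ 3121.3, ∠ = arctan(2986/909) ≈ 73.07°
|T| = 100 · 3593.9 / 9.3527e+06 ≈ 0.038426
Gain = 20 log₁₀(0.038426) ≈ -28.31 dB
∠T = 56.19° − 158.28° = -102.09°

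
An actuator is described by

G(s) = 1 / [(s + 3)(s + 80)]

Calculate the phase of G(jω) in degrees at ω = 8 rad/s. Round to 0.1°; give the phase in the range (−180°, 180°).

-75.2°

At s = jω = j8:
pole (s+3): 3 + j8 → |·| = √(3²+8²) = √73 ≈ 8.544, ∠ = arctan(8/3) ≈ 69.44°
pole (s+80): 80 + j8 → |·| = √(80²+8²) = √6464 ≈ 80.399, ∠ = arctan(8/80) ≈ 5.71°
∠G = 0.00° − 75.15° = -75.15°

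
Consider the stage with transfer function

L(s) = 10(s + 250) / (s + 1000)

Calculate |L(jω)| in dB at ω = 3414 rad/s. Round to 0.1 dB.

19.7 dB

At s = jω = j3414:
zero (s+250): 250 + j3414 → |·| = √(250²+3414²) = √11717896 ≈ 3423.1, ∠ = arctan(3414/250) ≈ 85.81°
pole (s+1000): 1000 + j3414 → |·| = √(1000²+3414²) = √12655396 ≈ 3557.4, ∠ = arctan(3414/1000) ≈ 73.67°
|L| = 10 · 3423.1 / 3557.4 ≈ 9.6225
Gain = 20 log₁₀(9.6225) ≈ 19.67 dB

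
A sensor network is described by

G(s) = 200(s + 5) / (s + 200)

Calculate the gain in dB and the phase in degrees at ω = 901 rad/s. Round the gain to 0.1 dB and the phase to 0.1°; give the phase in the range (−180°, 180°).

At s = jω = j901:
zero (s+5): 5 + j901 → |·| = √(5²+901²) = √811826 ≈ 901.01, ∠ = arctan(901/5) ≈ 89.68°
pole (s+200): 200 + j901 → |·| = √(200²+901²) = √851801 ≈ 922.93, ∠ = arctan(901/200) ≈ 77.48°
|G| = 200 · 901.01 / 922.93 ≈ 195.25
Gain = 20 log₁₀(195.25) ≈ 45.81 dB
∠G = 89.68° − 77.48° = 12.20°

45.8 dB, 12.2°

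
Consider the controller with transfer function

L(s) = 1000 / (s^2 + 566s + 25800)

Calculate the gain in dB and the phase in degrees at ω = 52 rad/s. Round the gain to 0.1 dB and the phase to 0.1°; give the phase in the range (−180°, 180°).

Substitute s = j52:
Numerator: 1000 = 1000 + j0
Denominator: (j52)^2 + 566(j52) + 25800 = 23096 + j29432
|N| = √(1000² + 0²) ≈ 1000, ∠N ≈ 0.00°
|D| = √(23096² + 29432²) ≈ 37412, ∠D ≈ 51.88°
|L| = 1000 / 37412 ≈ 0.026729
Gain = 20 log₁₀(0.026729) ≈ -31.46 dB
∠L = 0.00° − 51.88° = -51.88°

-31.5 dB, -51.9°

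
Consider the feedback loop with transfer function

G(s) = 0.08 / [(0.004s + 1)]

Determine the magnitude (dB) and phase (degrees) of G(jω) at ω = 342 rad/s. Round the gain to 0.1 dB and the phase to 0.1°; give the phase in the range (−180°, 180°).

-26.5 dB, -53.8°

At ω = 342 rad/s:
pole (1 + j342·0.004) = 1 + j1.368 → |·| ≈ 1.6945, ∠ ≈ 53.83°
|G| = 0.08 · 1 / (1.6945) ≈ 0.047212
Gain = 20 log₁₀(0.047212) ≈ -26.52 dB
∠G = (0°) − (53.83°) = -53.83°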